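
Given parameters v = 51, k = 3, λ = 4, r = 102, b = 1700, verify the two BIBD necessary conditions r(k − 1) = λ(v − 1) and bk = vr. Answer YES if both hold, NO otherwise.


Condition (i): r(k − 1) = 102·2 = 204; λ(v − 1) = 4·50 = 200. Match? NO.
Condition (ii): bk = 1700·3 = 5100; vr = 51·102 = 5202. Match? NO.
Both conditions hold? NO.

NO


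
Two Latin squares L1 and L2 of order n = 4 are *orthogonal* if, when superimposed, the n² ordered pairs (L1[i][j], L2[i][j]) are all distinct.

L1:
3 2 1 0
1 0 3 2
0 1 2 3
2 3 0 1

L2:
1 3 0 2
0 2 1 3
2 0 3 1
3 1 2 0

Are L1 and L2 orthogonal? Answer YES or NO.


Form the n² = 16 superimposed pairs (L1[i][j], L2[i][j]), row by row (rows and columns indexed from 0):
row 0: (3,1) (2,3) (1,0) (0,2)
row 1: (1,0) (0,2) (3,1) (2,3)
row 2: (0,2) (1,0) (2,3) (3,1)
row 3: (2,3) (3,1) (0,2) (1,0)
Orthogonality requires all 16 pairs distinct.
But the pair (1,0) repeats: cell (0,2) has L1 = 1, L2 = 0, and cell (1,0) has L1 = 1, L2 = 0.
A repeated pair means some other pair never occurs (only 4 distinct pairs out of 16), so the squares are not orthogonal.
Conclusion: NO.

NO


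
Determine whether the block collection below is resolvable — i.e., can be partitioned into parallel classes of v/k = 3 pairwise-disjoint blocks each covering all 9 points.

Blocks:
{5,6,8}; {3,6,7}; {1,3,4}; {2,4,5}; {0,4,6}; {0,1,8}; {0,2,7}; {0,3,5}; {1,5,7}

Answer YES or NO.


v = 9, block size k = 3, number of blocks = 9.
For resolvability, blocks must partition into parallel classes of size v/k = 3.
Total blocks must therefore be a multiple of 3: 9 = 3·3 + 0 ⇒ divisible ✓.
Consider block {0,4,6}. The only other block(s) in the collection disjoint from it are {1,5,7} — just 1 block(s). Any parallel class containing {0,4,6} would need 2 other blocks each disjoint from it, so no parallel class of size 3 can contain {0,4,6}.
Since every block must belong to some parallel class in a resolution, the collection cannot be partitioned into parallel classes.
Resolvable? NO.

NO


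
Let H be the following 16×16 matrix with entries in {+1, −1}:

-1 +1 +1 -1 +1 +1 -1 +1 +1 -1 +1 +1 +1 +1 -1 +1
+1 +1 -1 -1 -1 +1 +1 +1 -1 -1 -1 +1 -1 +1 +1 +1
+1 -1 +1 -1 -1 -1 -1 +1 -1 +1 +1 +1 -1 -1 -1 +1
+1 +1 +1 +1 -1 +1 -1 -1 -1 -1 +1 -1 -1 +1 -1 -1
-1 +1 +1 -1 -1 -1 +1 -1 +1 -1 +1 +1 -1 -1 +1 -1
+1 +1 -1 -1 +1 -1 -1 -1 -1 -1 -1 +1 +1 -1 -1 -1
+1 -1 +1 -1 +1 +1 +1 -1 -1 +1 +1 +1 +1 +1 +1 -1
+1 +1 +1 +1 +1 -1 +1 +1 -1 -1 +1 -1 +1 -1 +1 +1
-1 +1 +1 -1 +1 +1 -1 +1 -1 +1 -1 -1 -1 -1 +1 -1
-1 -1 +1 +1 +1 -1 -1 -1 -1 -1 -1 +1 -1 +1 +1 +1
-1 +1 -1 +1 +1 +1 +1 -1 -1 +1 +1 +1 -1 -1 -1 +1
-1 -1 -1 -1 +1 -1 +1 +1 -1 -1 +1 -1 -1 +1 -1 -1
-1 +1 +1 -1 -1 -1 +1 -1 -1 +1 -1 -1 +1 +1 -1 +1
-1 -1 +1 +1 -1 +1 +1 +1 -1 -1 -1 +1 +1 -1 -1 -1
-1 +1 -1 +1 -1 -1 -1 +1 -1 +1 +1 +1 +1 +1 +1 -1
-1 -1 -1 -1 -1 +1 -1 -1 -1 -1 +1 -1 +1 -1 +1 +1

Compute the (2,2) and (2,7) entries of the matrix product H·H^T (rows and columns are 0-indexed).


Row 2 of H: [1, -1, 1, -1, -1, -1, -1, 1, -1, 1, 1, 1, -1, -1, -1, 1].
Row 7 of H: [1, 1, 1, 1, 1, -1, 1, 1, -1, -1, 1, -1, 1, -1, 1, 1].
(H·H^T)[2][2] = Σ_j H[2][j]·H[2][j] = (1)² + (-1)² + (1)² + (-1)² + (-1)² + (-1)² + (-1)² + (1)² + (-1)² + (1)² + (1)² + (1)² + (-1)² + (-1)² + (-1)² + (1)² = 1 + 1 + 1 + 1 + 1 + 1 + 1 + 1 + 1 + 1 + 1 + 1 + 1 + 1 + 1 + 1 = 16.
(H·H^T)[2][7] = Σ_j H[2][j]·H[7][j] = (1)·(1) + (-1)·(1) + (1)·(1) + (-1)·(1) + (-1)·(1) + (-1)·(-1) + (-1)·(1) + (1)·(1) + (-1)·(-1) + (1)·(-1) + (1)·(1) + (1)·(-1) + (-1)·(1) + (-1)·(-1) + (-1)·(1) + (1)·(1) = 1 + -1 + 1 + -1 + -1 + 1 + -1 + 1 + 1 + -1 + 1 + -1 + -1 + 1 + -1 + 1 = 0.
So rows 2 and 7 are orthogonal; the diagonal entry equals n = 16.

(2,2) entry = 16; (2,7) entry = 0.


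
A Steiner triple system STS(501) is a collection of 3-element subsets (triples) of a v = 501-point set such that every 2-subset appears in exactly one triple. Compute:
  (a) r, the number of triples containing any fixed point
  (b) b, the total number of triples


An STS(v) is a 2-(v, 3, 1) BIBD: block size k = 3, λ = 1.
Replication: r(k − 1) = λ(v − 1) ⇒ r·2 = 501 − 1 = 500 ⇒ r = 250.
Block count: b = v(v − 1)/6 = 501·500/6 = 250500/6 = 41750.

r = 250, b = 41750.


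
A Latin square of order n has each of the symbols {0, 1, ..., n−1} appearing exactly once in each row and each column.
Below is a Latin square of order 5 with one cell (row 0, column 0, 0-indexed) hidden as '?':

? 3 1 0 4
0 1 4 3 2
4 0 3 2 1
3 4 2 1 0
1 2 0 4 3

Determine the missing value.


Row 0 contains symbols [0, 1, 3, 4] — missing [2].
Column 0 contains symbols [0, 1, 3, 4] — missing [2].
The missing symbol must appear in both missing sets; intersection = [2].
Therefore the hidden value is 2.

Missing value = 2.


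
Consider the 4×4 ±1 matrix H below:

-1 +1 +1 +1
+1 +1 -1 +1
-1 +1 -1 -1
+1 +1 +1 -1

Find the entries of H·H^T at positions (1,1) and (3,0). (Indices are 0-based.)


Row 0 of H: [-1, 1, 1, 1].
Row 1 of H: [1, 1, -1, 1].
Row 3 of H: [1, 1, 1, -1].
(H·H^T)[1][1] = Σ_j H[1][j]·H[1][j] = (1)² + (1)² + (-1)² + (1)² = 1 + 1 + 1 + 1 = 4.
(H·H^T)[3][0] = Σ_j H[3][j]·H[0][j] = (1)·(-1) + (1)·(1) + (1)·(1) + (-1)·(1) = -1 + 1 + 1 + -1 = 0.
So rows 3 and 0 are orthogonal; the diagonal entry equals n = 4.

(1,1) entry = 4; (3,0) entry = 0.


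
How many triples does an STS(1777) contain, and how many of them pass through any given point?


An STS(v) is a 2-(v, 3, 1) BIBD: block size k = 3, λ = 1.
Replication: r(k − 1) = λ(v − 1) ⇒ r·2 = 1777 − 1 = 1776 ⇒ r = 888.
Block count: bk = vr ⇒ b·3 = 1777·888 = 1577976 ⇒ b = 525992.
(Check via b = v(v − 1)/6 = 1777·1776/6 = 3155952/6 = 525992.)

r = 888, b = 525992.


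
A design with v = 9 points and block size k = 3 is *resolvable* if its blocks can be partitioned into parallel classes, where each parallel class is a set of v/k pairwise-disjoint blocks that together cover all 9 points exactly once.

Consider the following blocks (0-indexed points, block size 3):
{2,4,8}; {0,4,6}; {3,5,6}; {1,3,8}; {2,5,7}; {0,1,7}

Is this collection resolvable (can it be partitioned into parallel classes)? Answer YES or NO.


v = 9, block size k = 3, number of blocks = 6.
For resolvability, blocks must partition into parallel classes of size v/k = 3.
Total blocks must therefore be a multiple of 3: 6 = 3·2 + 0 ⇒ divisible ✓.
Greedy packing gives 2 candidate class(es). Each should be a full parallel class (size 3, covers all 9 points).
  Class 1 (3 blocks): {2,4,8}; {3,5,6}; {0,1,7}. Points covered: [0, 1, 2, 3, 4, 5, 6, 7, 8].
  Class 2 (3 blocks): {0,4,6}; {1,3,8}; {2,5,7}. Points covered: [0, 1, 2, 3, 4, 5, 6, 7, 8].
All classes full (size 3)? YES. All classes cover every point? YES.
Resolvable? YES.

YES


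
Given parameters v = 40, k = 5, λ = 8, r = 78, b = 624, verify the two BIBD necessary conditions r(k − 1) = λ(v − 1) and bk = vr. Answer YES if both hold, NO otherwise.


Condition (i): r(k − 1) = 78·4 = 312; λ(v − 1) = 8·39 = 312. Match? YES.
Condition (ii): bk = 624·5 = 3120; vr = 40·78 = 3120. Match? YES.
Both conditions hold? YES.

YES


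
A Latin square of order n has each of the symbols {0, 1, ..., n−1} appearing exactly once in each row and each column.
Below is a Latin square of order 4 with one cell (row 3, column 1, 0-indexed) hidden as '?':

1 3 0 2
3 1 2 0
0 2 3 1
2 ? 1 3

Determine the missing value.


Row 3 contains symbols [1, 2, 3] — missing [0].
Column 1 contains symbols [1, 2, 3] — missing [0].
The missing symbol must appear in both missing sets; intersection = [0].
Therefore the hidden value is 0.

Missing value = 0.


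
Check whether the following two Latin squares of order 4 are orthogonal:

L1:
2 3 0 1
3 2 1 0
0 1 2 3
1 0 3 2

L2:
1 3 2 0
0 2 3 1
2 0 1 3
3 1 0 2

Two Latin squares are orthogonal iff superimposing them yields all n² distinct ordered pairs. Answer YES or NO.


Form the n² = 16 superimposed pairs (L1[i][j], L2[i][j]), row by row (rows and columns indexed from 0):
row 0: (2,1) (3,3) (0,2) (1,0)
row 1: (3,0) (2,2) (1,3) (0,1)
row 2: (0,2) (1,0) (2,1) (3,3)
row 3: (1,3) (0,1) (3,0) (2,2)
Orthogonality requires all 16 pairs distinct.
But the pair (0,2) repeats: cell (0,2) has L1 = 0, L2 = 2, and cell (2,0) has L1 = 0, L2 = 2.
A repeated pair means some other pair never occurs (only 8 distinct pairs out of 16), so the squares are not orthogonal.
Conclusion: NO.

NO


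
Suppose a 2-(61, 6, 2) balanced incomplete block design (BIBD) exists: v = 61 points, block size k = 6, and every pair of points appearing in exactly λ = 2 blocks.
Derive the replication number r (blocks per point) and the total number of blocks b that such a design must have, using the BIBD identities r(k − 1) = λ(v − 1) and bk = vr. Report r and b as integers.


Any 2-(v, k, λ) BIBD satisfies two necessary conditions:
  (i)  Each point sits in r blocks, and counting incidences through any fixed point gives r(k − 1) = λ(v − 1), so r = λ(v − 1)/(k − 1).
  (ii) Total incidences bk = vr, so b = vr/k.
Step 1: r = λ(v − 1)/(k − 1) = 2·(61 − 1)/(6 − 1) = 2·60/5 = 120/5 = 24.
Step 2: b = vr/k = 61·24/6 = 1464/6 = 244.
Check integrality: r = 24 ∈ Z ✓, b = 244 ∈ Z ✓.
(These identities are necessary conditions: they determine r and b for any design with these parameters, but do not by themselves prove that one exists.)

r = 24, b = 244.


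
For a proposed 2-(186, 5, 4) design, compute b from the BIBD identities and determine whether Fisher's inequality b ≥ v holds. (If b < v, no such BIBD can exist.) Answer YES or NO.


b = λv(v − 1)/(k(k − 1)) = 4·186·185/(5·4) = 137640/20 = 6882.
Compare with v = 186: b ≥ v, so Fisher's inequality holds.

YES


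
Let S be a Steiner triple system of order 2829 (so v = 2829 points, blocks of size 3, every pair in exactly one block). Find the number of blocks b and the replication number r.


An STS(v) is a 2-(v, 3, 1) BIBD: block size k = 3, λ = 1.
Replication: r(k − 1) = λ(v − 1) ⇒ r·2 = 2829 − 1 = 2828 ⇒ r = 1414.
Block count: b = v(v − 1)/6 = 2829·2828/6 = 8000412/6 = 1333402.
(Check via bk = vr: 1333402·3 = 4000206 = 2829·1414 = 4000206 ✓.)

r = 1414, b = 1333402.


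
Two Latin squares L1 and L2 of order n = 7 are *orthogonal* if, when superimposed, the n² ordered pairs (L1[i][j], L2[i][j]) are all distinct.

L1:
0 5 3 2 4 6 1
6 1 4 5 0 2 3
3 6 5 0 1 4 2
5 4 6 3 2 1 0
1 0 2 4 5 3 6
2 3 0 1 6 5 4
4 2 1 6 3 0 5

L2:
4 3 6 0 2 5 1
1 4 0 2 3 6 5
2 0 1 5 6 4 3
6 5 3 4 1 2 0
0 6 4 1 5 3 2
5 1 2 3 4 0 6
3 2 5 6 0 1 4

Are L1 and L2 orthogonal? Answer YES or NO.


Form the n² = 49 superimposed pairs (L1[i][j], L2[i][j]), row by row (rows and columns indexed from 0):
row 0: (0,4) (5,3) (3,6) (2,0) (4,2) (6,5) (1,1)
row 1: (6,1) (1,4) (4,0) (5,2) (0,3) (2,6) (3,5)
row 2: (3,2) (6,0) (5,1) (0,5) (1,6) (4,4) (2,3)
row 3: (5,6) (4,5) (6,3) (3,4) (2,1) (1,2) (0,0)
row 4: (1,0) (0,6) (2,4) (4,1) (5,5) (3,3) (6,2)
row 5: (2,5) (3,1) (0,2) (1,3) (6,4) (5,0) (4,6)
row 6: (4,3) (2,2) (1,5) (6,6) (3,0) (0,1) (5,4)
Orthogonality requires all 49 pairs distinct.
Check by first coordinate: for each symbol s of L1, list the L2 entries in the n cells where L1 = s; they must all differ.
  L1 = 0: L2 entries (in reading order) 4, 3, 5, 0, 6, 2, 1 — all 7 distinct ✓
  L1 = 1: L2 entries (in reading order) 1, 4, 6, 2, 0, 3, 5 — all 7 distinct ✓
  L1 = 2: L2 entries (in reading order) 0, 6, 3, 1, 4, 5, 2 — all 7 distinct ✓
  L1 = 3: L2 entries (in reading order) 6, 5, 2, 4, 3, 1, 0 — all 7 distinct ✓
  L1 = 4: L2 entries (in reading order) 2, 0, 4, 5, 1, 6, 3 — all 7 distinct ✓
  L1 = 5: L2 entries (in reading order) 3, 2, 1, 6, 5, 0, 4 — all 7 distinct ✓
  L1 = 6: L2 entries (in reading order) 5, 1, 0, 3, 2, 4, 6 — all 7 distinct ✓
Every symbol of L1 meets every symbol of L2 exactly once, so all 49 pairs are distinct (49 of 49).
Conclusion: YES.

YES


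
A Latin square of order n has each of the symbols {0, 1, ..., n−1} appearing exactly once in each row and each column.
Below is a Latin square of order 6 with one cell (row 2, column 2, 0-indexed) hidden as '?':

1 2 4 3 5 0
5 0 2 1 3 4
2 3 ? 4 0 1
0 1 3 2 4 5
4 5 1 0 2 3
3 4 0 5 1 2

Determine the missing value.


Row 2 contains symbols [0, 1, 2, 3, 4] — missing [5].
Column 2 contains symbols [0, 1, 2, 3, 4] — missing [5].
The missing symbol must appear in both missing sets; intersection = [5].
Therefore the hidden value is 5.

Missing value = 5.


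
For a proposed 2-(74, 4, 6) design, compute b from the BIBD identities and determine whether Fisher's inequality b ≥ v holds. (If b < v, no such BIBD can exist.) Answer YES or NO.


r = λ(v − 1)/(k − 1) = 6·73/3 = 146.
b = vr/k = 74·146/4 = 2701.
Fisher's inequality: b ≥ v ⇔ 2701 ≥ 74? YES.

YES


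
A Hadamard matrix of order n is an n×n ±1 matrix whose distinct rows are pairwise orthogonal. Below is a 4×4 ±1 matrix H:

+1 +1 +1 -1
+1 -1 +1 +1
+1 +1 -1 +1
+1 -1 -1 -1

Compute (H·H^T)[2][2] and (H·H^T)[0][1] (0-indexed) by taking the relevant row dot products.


Row 0 of H: [1, 1, 1, -1].
Row 1 of H: [1, -1, 1, 1].
Row 2 of H: [1, 1, -1, 1].
(H·H^T)[2][2] = Σ_j H[2][j]·H[2][j] = (1)² + (1)² + (-1)² + (1)² = 1 + 1 + 1 + 1 = 4.
(H·H^T)[0][1] = Σ_j H[0][j]·H[1][j] = (1)·(1) + (1)·(-1) + (1)·(1) + (-1)·(1) = 1 + -1 + 1 + -1 = 0.
So rows 0 and 1 are orthogonal; the diagonal entry equals n = 4.

(2,2) entry = 4; (0,1) entry = 0.


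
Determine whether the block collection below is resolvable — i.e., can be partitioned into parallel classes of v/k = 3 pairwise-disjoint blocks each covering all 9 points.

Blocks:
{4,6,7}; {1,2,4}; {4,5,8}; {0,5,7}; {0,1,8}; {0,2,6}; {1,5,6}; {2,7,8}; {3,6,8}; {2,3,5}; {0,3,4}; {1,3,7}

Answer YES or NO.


v = 9, block size k = 3, number of blocks = 12.
For resolvability, blocks must partition into parallel classes of size v/k = 3.
Total blocks must therefore be a multiple of 3: 12 = 3·4 + 0 ⇒ divisible ✓.
Greedy packing gives 4 candidate class(es). Each should be a full parallel class (size 3, covers all 9 points).
  Class 1 (3 blocks): {4,6,7}; {0,1,8}; {2,3,5}. Points covered: [0, 1, 2, 3, 4, 5, 6, 7, 8].
  Class 2 (3 blocks): {1,2,4}; {0,5,7}; {3,6,8}. Points covered: [0, 1, 2, 3, 4, 5, 6, 7, 8].
  Class 3 (3 blocks): {4,5,8}; {0,2,6}; {1,3,7}. Points covered: [0, 1, 2, 3, 4, 5, 6, 7, 8].
  Class 4 (3 blocks): {1,5,6}; {2,7,8}; {0,3,4}. Points covered: [0, 1, 2, 3, 4, 5, 6, 7, 8].
All classes full (size 3)? YES. All classes cover every point? YES.
Resolvable? YES.

YES


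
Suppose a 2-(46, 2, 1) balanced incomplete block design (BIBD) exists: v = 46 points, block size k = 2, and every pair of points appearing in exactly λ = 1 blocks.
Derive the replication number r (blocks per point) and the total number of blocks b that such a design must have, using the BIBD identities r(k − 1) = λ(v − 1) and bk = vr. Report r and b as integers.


Any 2-(v, k, λ) BIBD satisfies two necessary conditions:
  (i)  Each point sits in r blocks, and counting incidences through any fixed point gives r(k − 1) = λ(v − 1), so r = λ(v − 1)/(k − 1).
  (ii) Total incidences bk = vr, so b = vr/k.
Step 1: r = λ(v − 1)/(k − 1) = 1·(46 − 1)/(2 − 1) = 1·45/1 = 45/1 = 45.
Step 2: b = vr/k = 46·45/2 = 2070/2 = 1035.
Check integrality: r = 45 ∈ Z ✓, b = 1035 ∈ Z ✓.
(These identities are necessary conditions: they determine r and b for any design with these parameters, but do not by themselves prove that one exists.)

r = 45, b = 1035.


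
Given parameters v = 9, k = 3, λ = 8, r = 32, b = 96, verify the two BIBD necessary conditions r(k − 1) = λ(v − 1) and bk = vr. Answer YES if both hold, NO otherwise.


Condition (i): r(k − 1) = 32·2 = 64; λ(v − 1) = 8·8 = 64. Match? YES.
Condition (ii): bk = 96·3 = 288; vr = 9·32 = 288. Match? YES.
Both conditions hold? YES.

YES


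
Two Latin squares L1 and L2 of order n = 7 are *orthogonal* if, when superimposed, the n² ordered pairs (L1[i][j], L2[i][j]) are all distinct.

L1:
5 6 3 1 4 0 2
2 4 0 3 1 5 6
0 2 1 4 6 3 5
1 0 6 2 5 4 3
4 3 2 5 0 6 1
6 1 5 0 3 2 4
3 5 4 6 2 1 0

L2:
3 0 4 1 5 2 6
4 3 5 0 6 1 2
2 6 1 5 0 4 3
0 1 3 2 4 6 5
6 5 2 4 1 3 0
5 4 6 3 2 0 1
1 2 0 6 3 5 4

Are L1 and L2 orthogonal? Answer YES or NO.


Form the n² = 49 superimposed pairs (L1[i][j], L2[i][j]), row by row (rows and columns indexed from 0):
row 0: (5,3) (6,0) (3,4) (1,1) (4,5) (0,2) (2,6)
row 1: (2,4) (4,3) (0,5) (3,0) (1,6) (5,1) (6,2)
row 2: (0,2) (2,6) (1,1) (4,5) (6,0) (3,4) (5,3)
row 3: (1,0) (0,1) (6,3) (2,2) (5,4) (4,6) (3,5)
row 4: (4,6) (3,5) (2,2) (5,4) (0,1) (6,3) (1,0)
row 5: (6,5) (1,4) (5,6) (0,3) (3,2) (2,0) (4,1)
row 6: (3,1) (5,2) (4,0) (6,6) (2,3) (1,5) (0,4)
Orthogonality requires all 49 pairs distinct.
But the pair (0,2) repeats: cell (0,5) has L1 = 0, L2 = 2, and cell (2,0) has L1 = 0, L2 = 2.
A repeated pair means some other pair never occurs (only 35 distinct pairs out of 49), so the squares are not orthogonal.
Conclusion: NO.

NO


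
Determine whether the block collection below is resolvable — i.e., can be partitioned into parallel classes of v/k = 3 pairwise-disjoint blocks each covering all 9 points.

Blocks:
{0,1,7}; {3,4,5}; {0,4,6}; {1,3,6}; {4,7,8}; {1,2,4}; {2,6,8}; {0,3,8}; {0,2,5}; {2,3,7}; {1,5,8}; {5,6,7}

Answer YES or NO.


v = 9, block size k = 3, number of blocks = 12.
For resolvability, blocks must partition into parallel classes of size v/k = 3.
Total blocks must therefore be a multiple of 3: 12 = 3·4 + 0 ⇒ divisible ✓.
Greedy packing gives 4 candidate class(es). Each should be a full parallel class (size 3, covers all 9 points).
  Class 1 (3 blocks): {0,1,7}; {3,4,5}; {2,6,8}. Points covered: [0, 1, 2, 3, 4, 5, 6, 7, 8].
  Class 2 (3 blocks): {0,4,6}; {2,3,7}; {1,5,8}. Points covered: [0, 1, 2, 3, 4, 5, 6, 7, 8].
  Class 3 (3 blocks): {1,3,6}; {4,7,8}; {0,2,5}. Points covered: [0, 1, 2, 3, 4, 5, 6, 7, 8].
  Class 4 (3 blocks): {1,2,4}; {0,3,8}; {5,6,7}. Points covered: [0, 1, 2, 3, 4, 5, 6, 7, 8].
All classes full (size 3)? YES. All classes cover every point? YES.
Resolvable? YES.

YES


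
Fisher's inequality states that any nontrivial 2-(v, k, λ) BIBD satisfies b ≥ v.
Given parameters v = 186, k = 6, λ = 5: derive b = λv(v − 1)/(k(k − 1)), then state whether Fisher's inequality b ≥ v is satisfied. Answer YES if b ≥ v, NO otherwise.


b = λv(v − 1)/(k(k − 1)) = 5·186·185/(6·5) = 172050/30 = 5735.
Compare with v = 186: b ≥ v, so Fisher's inequality holds.

YES


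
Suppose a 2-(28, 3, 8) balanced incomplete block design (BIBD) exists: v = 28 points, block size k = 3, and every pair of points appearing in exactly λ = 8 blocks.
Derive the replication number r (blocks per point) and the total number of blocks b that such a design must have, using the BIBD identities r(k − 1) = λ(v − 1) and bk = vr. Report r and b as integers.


Any 2-(v, k, λ) BIBD satisfies two necessary conditions:
  (i)  Each point sits in r blocks, and counting incidences through any fixed point gives r(k − 1) = λ(v − 1), so r = λ(v − 1)/(k − 1).
  (ii) Total incidences bk = vr, so b = vr/k.
Step 1: r = λ(v − 1)/(k − 1) = 8·(28 − 1)/(3 − 1) = 8·27/2 = 216/2 = 108.
Step 2: b = vr/k = 28·108/3 = 3024/3 = 1008.
Check integrality: r = 108 ∈ Z ✓, b = 1008 ∈ Z ✓.
(These identities are necessary conditions: they determine r and b for any design with these parameters, but do not by themselves prove that one exists.)

r = 108, b = 1008.


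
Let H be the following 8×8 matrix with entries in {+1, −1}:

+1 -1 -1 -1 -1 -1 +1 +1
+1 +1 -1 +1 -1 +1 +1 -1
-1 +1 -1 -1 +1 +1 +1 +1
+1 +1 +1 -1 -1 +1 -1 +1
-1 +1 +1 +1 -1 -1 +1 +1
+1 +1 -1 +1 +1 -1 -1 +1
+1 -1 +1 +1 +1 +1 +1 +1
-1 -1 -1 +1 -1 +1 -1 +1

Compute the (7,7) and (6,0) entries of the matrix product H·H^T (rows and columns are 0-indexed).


Row 0 of H: [1, -1, -1, -1, -1, -1, 1, 1].
Row 6 of H: [1, -1, 1, 1, 1, 1, 1, 1].
Row 7 of H: [-1, -1, -1, 1, -1, 1, -1, 1].
(H·H^T)[7][7] = Σ_j H[7][j]·H[7][j] = (-1)² + (-1)² + (-1)² + (1)² + (-1)² + (1)² + (-1)² + (1)² = 1 + 1 + 1 + 1 + 1 + 1 + 1 + 1 = 8.
(H·H^T)[6][0] = Σ_j H[6][j]·H[0][j] = (1)·(1) + (-1)·(-1) + (1)·(-1) + (1)·(-1) + (1)·(-1) + (1)·(-1) + (1)·(1) + (1)·(1) = 1 + 1 + -1 + -1 + -1 + -1 + 1 + 1 = 0.
So rows 6 and 0 are orthogonal; the diagonal entry equals n = 8.

(7,7) entry = 8; (6,0) entry = 0.


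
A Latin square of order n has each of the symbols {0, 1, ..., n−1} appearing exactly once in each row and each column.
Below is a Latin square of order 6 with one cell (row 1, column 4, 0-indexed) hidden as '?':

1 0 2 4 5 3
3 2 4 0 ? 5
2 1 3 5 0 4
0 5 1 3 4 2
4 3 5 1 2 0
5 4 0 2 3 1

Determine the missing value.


Row 1 contains symbols [0, 2, 3, 4, 5] — missing [1].
Column 4 contains symbols [0, 2, 3, 4, 5] — missing [1].
The missing symbol must appear in both missing sets; intersection = [1].
Therefore the hidden value is 1.

Missing value = 1.


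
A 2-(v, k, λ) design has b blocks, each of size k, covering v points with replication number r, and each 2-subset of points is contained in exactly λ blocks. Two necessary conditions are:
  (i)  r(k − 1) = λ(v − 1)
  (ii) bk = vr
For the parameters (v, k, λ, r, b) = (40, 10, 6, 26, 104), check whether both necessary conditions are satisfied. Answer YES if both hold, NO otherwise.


Condition (i): r(k − 1) = 26·9 = 234; λ(v − 1) = 6·39 = 234. Match? YES.
Condition (ii): bk = 104·10 = 1040; vr = 40·26 = 1040. Match? YES.
Both conditions hold? YES.

YES


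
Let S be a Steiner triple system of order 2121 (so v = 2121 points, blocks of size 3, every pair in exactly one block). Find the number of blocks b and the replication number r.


An STS(v) is a 2-(v, 3, 1) BIBD: block size k = 3, λ = 1.
Replication: r(k − 1) = λ(v − 1) ⇒ r·2 = 2121 − 1 = 2120 ⇒ r = 1060.
Block count: bk = vr ⇒ b·3 = 2121·1060 = 2248260 ⇒ b = 749420.

r = 1060, b = 749420.


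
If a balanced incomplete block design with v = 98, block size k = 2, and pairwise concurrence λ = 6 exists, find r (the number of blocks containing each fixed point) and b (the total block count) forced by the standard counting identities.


Any 2-(v, k, λ) BIBD satisfies two necessary conditions:
  (i)  Each point sits in r blocks, and counting incidences through any fixed point gives r(k − 1) = λ(v − 1), so r = λ(v − 1)/(k − 1).
  (ii) Total incidences bk = vr, so b = vr/k.
Step 1: r = λ(v − 1)/(k − 1) = 6·(98 − 1)/(2 − 1) = 6·97/1 = 582/1 = 582.
Step 2: b = vr/k = 98·582/2 = 57036/2 = 28518.
Check integrality: r = 582 ∈ Z ✓, b = 28518 ∈ Z ✓.
(These identities are necessary conditions: they determine r and b for any design with these parameters, but do not by themselves prove that one exists.)

r = 582, b = 28518.


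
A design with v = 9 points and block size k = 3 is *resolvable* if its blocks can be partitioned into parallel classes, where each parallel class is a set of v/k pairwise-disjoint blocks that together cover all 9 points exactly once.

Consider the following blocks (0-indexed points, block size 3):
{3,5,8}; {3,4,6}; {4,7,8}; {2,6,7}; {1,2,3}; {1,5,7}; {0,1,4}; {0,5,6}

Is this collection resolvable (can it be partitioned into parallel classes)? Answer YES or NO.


v = 9, block size k = 3, number of blocks = 8.
For resolvability, blocks must partition into parallel classes of size v/k = 3.
Total blocks must therefore be a multiple of 3: 8 = 3·2 + 2 ⇒ not divisible ✗.
Resolvable? NO.

NO


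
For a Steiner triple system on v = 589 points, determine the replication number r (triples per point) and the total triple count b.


An STS(v) is a 2-(v, 3, 1) BIBD: block size k = 3, λ = 1.
Replication: r(k − 1) = λ(v − 1) ⇒ r·2 = 589 − 1 = 588 ⇒ r = 294.
Block count: bk = vr ⇒ b·3 = 589·294 = 173166 ⇒ b = 57722.
(Check via b = v(v − 1)/6 = 589·588/6 = 346332/6 = 57722.)

r = 294, b = 57722.


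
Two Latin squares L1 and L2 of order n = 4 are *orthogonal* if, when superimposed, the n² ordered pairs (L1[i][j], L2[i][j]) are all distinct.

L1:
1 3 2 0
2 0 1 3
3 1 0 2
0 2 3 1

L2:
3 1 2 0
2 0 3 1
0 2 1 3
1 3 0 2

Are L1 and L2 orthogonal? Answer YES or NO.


Form the n² = 16 superimposed pairs (L1[i][j], L2[i][j]), row by row (rows and columns indexed from 0):
row 0: (1,3) (3,1) (2,2) (0,0)
row 1: (2,2) (0,0) (1,3) (3,1)
row 2: (3,0) (1,2) (0,1) (2,3)
row 3: (0,1) (2,3) (3,0) (1,2)
Orthogonality requires all 16 pairs distinct.
But the pair (2,2) repeats: cell (0,2) has L1 = 2, L2 = 2, and cell (1,0) has L1 = 2, L2 = 2.
A repeated pair means some other pair never occurs (only 8 distinct pairs out of 16), so the squares are not orthogonal.
Conclusion: NO.

NO


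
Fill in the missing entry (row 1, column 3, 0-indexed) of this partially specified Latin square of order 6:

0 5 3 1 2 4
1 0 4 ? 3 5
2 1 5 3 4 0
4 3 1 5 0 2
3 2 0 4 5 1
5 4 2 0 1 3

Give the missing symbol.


Row 1 contains symbols [0, 1, 3, 4, 5] — missing [2].
Column 3 contains symbols [0, 1, 3, 4, 5] — missing [2].
The missing symbol must appear in both missing sets; intersection = [2].
Therefore the hidden value is 2.

Missing value = 2.


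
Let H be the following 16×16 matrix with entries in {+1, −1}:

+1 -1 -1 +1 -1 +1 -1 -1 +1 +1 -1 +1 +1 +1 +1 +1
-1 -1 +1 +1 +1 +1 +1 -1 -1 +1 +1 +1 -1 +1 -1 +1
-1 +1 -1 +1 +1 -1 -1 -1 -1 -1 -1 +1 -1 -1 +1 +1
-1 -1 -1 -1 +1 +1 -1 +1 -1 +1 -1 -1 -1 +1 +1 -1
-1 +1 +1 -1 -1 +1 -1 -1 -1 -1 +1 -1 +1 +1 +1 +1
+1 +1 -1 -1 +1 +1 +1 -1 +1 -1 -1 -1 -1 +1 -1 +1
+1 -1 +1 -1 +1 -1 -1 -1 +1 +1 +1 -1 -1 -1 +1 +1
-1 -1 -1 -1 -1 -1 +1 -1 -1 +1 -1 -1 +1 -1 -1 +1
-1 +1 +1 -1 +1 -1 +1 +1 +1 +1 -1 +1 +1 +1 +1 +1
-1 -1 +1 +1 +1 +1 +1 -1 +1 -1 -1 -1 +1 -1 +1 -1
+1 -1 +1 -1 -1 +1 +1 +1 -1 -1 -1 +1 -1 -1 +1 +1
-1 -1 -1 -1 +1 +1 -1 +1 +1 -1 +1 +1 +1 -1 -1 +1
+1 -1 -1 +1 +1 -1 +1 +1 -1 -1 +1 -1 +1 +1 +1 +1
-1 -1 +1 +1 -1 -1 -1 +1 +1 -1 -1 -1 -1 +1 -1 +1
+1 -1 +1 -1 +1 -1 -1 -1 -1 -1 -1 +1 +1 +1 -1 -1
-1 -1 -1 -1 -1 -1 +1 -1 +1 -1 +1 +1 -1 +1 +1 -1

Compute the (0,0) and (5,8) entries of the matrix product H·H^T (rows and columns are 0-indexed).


Row 0 of H: [1, -1, -1, 1, -1, 1, -1, -1, 1, 1, -1, 1, 1, 1, 1, 1].
Row 5 of H: [1, 1, -1, -1, 1, 1, 1, -1, 1, -1, -1, -1, -1, 1, -1, 1].
Row 8 of H: [-1, 1, 1, -1, 1, -1, 1, 1, 1, 1, -1, 1, 1, 1, 1, 1].
(H·H^T)[0][0] = Σ_j H[0][j]·H[0][j] = (1)² + (-1)² + (-1)² + (1)² + (-1)² + (1)² + (-1)² + (-1)² + (1)² + (1)² + (-1)² + (1)² + (1)² + (1)² + (1)² + (1)² = 1 + 1 + 1 + 1 + 1 + 1 + 1 + 1 + 1 + 1 + 1 + 1 + 1 + 1 + 1 + 1 = 16.
(H·H^T)[5][8] = Σ_j H[5][j]·H[8][j] = (1)·(-1) + (1)·(1) + (-1)·(1) + (-1)·(-1) + (1)·(1) + (1)·(-1) + (1)·(1) + (-1)·(1) + (1)·(1) + (-1)·(1) + (-1)·(-1) + (-1)·(1) + (-1)·(1) + (1)·(1) + (-1)·(1) + (1)·(1) = -1 + 1 + -1 + 1 + 1 + -1 + 1 + -1 + 1 + -1 + 1 + -1 + -1 + 1 + -1 + 1 = 0.
So rows 5 and 8 are orthogonal; the diagonal entry equals n = 16.

(0,0) entry = 16; (5,8) entry = 0.


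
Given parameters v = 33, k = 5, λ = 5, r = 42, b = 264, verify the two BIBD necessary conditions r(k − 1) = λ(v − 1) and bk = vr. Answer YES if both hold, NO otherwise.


Condition (i): r(k − 1) = 42·4 = 168; λ(v − 1) = 5·32 = 160. Match? NO.
Condition (ii): bk = 264·5 = 1320; vr = 33·42 = 1386. Match? NO.
Both conditions hold? NO.

NO


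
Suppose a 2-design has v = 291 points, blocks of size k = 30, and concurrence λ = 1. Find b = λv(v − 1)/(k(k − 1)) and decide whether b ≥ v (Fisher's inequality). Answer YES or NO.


r = λ(v − 1)/(k − 1) = 1·290/29 = 10.
b = vr/k = 291·10/30 = 97.
Fisher's inequality: b ≥ v ⇔ 97 ≥ 291? NO.

NO


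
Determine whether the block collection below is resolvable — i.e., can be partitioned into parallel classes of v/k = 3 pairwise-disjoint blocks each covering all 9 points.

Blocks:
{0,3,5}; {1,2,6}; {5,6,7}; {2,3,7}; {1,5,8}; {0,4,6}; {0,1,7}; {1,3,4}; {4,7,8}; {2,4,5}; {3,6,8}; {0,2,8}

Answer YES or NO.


v = 9, block size k = 3, number of blocks = 12.
For resolvability, blocks must partition into parallel classes of size v/k = 3.
Total blocks must therefore be a multiple of 3: 12 = 3·4 + 0 ⇒ divisible ✓.
Greedy packing gives 4 candidate class(es). Each should be a full parallel class (size 3, covers all 9 points).
  Class 1 (3 blocks): {0,3,5}; {1,2,6}; {4,7,8}. Points covered: [0, 1, 2, 3, 4, 5, 6, 7, 8].
  Class 2 (3 blocks): {5,6,7}; {1,3,4}; {0,2,8}. Points covered: [0, 1, 2, 3, 4, 5, 6, 7, 8].
  Class 3 (3 blocks): {2,3,7}; {1,5,8}; {0,4,6}. Points covered: [0, 1, 2, 3, 4, 5, 6, 7, 8].
  Class 4 (3 blocks): {0,1,7}; {2,4,5}; {3,6,8}. Points covered: [0, 1, 2, 3, 4, 5, 6, 7, 8].
All classes full (size 3)? YES. All classes cover every point? YES.
Resolvable? YES.

YES


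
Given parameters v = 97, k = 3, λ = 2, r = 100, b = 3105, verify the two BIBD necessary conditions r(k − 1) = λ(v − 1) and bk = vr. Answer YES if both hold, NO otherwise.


Condition (i): r(k − 1) = 100·2 = 200; λ(v − 1) = 2·96 = 192. Match? NO.
Condition (ii): bk = 3105·3 = 9315; vr = 97·100 = 9700. Match? NO.
Both conditions hold? NO.

NO


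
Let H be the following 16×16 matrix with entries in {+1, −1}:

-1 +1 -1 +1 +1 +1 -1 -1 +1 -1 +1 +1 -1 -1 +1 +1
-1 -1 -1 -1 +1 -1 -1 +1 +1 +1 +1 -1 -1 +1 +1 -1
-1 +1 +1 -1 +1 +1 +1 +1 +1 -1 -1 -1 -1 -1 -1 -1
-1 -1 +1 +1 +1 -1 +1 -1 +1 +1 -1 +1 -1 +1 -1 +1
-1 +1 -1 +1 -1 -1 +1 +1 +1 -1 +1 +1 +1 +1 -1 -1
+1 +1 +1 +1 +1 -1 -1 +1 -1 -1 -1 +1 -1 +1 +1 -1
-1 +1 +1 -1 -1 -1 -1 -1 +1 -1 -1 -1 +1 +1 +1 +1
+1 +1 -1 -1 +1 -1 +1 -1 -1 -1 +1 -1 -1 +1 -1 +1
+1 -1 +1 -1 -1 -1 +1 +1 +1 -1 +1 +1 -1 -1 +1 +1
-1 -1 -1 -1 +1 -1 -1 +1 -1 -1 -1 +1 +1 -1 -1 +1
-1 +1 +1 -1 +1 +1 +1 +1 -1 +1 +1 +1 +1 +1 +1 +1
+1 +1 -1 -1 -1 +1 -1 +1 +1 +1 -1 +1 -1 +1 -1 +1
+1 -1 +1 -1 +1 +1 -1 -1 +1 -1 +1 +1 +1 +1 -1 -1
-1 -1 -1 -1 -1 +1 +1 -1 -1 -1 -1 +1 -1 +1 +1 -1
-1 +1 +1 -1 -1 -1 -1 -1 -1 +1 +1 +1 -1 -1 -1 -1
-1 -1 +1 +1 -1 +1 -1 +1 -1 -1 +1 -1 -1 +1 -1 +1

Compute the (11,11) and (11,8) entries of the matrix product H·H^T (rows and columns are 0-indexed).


Row 8 of H: [1, -1, 1, -1, -1, -1, 1, 1, 1, -1, 1, 1, -1, -1, 1, 1].
Row 11 of H: [1, 1, -1, -1, -1, 1, -1, 1, 1, 1, -1, 1, -1, 1, -1, 1].
(H·H^T)[11][11] = Σ_j H[11][j]·H[11][j] = (1)² + (1)² + (-1)² + (-1)² + (-1)² + (1)² + (-1)² + (1)² + (1)² + (1)² + (-1)² + (1)² + (-1)² + (1)² + (-1)² + (1)² = 1 + 1 + 1 + 1 + 1 + 1 + 1 + 1 + 1 + 1 + 1 + 1 + 1 + 1 + 1 + 1 = 16.
(H·H^T)[11][8] = Σ_j H[11][j]·H[8][j] = (1)·(1) + (1)·(-1) + (-1)·(1) + (-1)·(-1) + (-1)·(-1) + (1)·(-1) + (-1)·(1) + (1)·(1) + (1)·(1) + (1)·(-1) + (-1)·(1) + (1)·(1) + (-1)·(-1) + (1)·(-1) + (-1)·(1) + (1)·(1) = 1 + -1 + -1 + 1 + 1 + -1 + -1 + 1 + 1 + -1 + -1 + 1 + 1 + -1 + -1 + 1 = 0.
So rows 11 and 8 are orthogonal; the diagonal entry equals n = 16.

(11,11) entry = 16; (11,8) entry = 0.


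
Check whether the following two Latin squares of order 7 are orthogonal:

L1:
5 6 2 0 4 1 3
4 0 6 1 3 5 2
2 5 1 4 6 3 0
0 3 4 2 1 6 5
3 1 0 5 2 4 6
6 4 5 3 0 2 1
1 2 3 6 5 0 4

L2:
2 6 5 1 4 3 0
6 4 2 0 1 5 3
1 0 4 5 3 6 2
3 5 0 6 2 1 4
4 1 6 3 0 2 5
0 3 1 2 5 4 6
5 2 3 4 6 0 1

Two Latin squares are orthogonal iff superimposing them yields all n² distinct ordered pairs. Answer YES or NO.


Form the n² = 49 superimposed pairs (L1[i][j], L2[i][j]), row by row (rows and columns indexed from 0):
row 0: (5,2) (6,6) (2,5) (0,1) (4,4) (1,3) (3,0)
row 1: (4,6) (0,4) (6,2) (1,0) (3,1) (5,5) (2,3)
row 2: (2,1) (5,0) (1,4) (4,5) (6,3) (3,6) (0,2)
row 3: (0,3) (3,5) (4,0) (2,6) (1,2) (6,1) (5,4)
row 4: (3,4) (1,1) (0,6) (5,3) (2,0) (4,2) (6,5)
row 5: (6,0) (4,3) (5,1) (3,2) (0,5) (2,4) (1,6)
row 6: (1,5) (2,2) (3,3) (6,4) (5,6) (0,0) (4,1)
Orthogonality requires all 49 pairs distinct.
Check by first coordinate: for each symbol s of L1, list the L2 entries in the n cells where L1 = s; they must all differ.
  L1 = 0: L2 entries (in reading order) 1, 4, 2, 3, 6, 5, 0 — all 7 distinct ✓
  L1 = 1: L2 entries (in reading order) 3, 0, 4, 2, 1, 6, 5 — all 7 distinct ✓
  L1 = 2: L2 entries (in reading order) 5, 3, 1, 6, 0, 4, 2 — all 7 distinct ✓
  L1 = 3: L2 entries (in reading order) 0, 1, 6, 5, 4, 2, 3 — all 7 distinct ✓
  L1 = 4: L2 entries (in reading order) 4, 6, 5, 0, 2, 3, 1 — all 7 distinct ✓
  L1 = 5: L2 entries (in reading order) 2, 5, 0, 4, 3, 1, 6 — all 7 distinct ✓
  L1 = 6: L2 entries (in reading order) 6, 2, 3, 1, 5, 0, 4 — all 7 distinct ✓
Every symbol of L1 meets every symbol of L2 exactly once, so all 49 pairs are distinct (49 of 49).
Conclusion: YES.

YES


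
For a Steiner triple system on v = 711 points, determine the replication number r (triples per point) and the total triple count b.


An STS(v) is a 2-(v, 3, 1) BIBD: block size k = 3, λ = 1.
Replication: r(k − 1) = λ(v − 1) ⇒ r·2 = 711 − 1 = 710 ⇒ r = 355.
Block count: bk = vr ⇒ b·3 = 711·355 = 252405 ⇒ b = 84135.
(Check via b = v(v − 1)/6 = 711·710/6 = 504810/6 = 84135.)

r = 355, b = 84135.


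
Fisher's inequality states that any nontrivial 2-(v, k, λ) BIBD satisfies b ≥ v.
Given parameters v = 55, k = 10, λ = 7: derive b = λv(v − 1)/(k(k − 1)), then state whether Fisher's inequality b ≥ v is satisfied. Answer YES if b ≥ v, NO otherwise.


b = λv(v − 1)/(k(k − 1)) = 7·55·54/(10·9) = 20790/90 = 231.
Compare with v = 55: b ≥ v, so Fisher's inequality holds.

YES


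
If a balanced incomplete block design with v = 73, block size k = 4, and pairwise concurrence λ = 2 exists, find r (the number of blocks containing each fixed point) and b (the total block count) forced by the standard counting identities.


Any 2-(v, k, λ) BIBD satisfies two necessary conditions:
  (i)  Each point sits in r blocks, and counting incidences through any fixed point gives r(k − 1) = λ(v − 1), so r = λ(v − 1)/(k − 1).
  (ii) Total incidences bk = vr, so b = vr/k.
Step 1: r = λ(v − 1)/(k − 1) = 2·(73 − 1)/(4 − 1) = 2·72/3 = 144/3 = 48.
Step 2: b = vr/k = 73·48/4 = 3504/4 = 876.
Check integrality: r = 48 ∈ Z ✓, b = 876 ∈ Z ✓.
(These identities are necessary conditions: they determine r and b for any design with these parameters, but do not by themselves prove that one exists.)

r = 48, b = 876.


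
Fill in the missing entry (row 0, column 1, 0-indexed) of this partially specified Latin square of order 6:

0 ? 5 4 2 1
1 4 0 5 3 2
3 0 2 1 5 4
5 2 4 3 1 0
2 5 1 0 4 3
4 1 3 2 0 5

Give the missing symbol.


Row 0 contains symbols [0, 1, 2, 4, 5] — missing [3].
Column 1 contains symbols [0, 1, 2, 4, 5] — missing [3].
The missing symbol must appear in both missing sets; intersection = [3].
Therefore the hidden value is 3.

Missing value = 3.


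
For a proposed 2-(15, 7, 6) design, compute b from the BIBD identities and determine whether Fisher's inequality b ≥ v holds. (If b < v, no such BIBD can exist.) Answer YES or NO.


r = λ(v − 1)/(k − 1) = 6·14/6 = 14.
b = vr/k = 15·14/7 = 30.
Fisher's inequality: b ≥ v ⇔ 30 ≥ 15? YES.

YES


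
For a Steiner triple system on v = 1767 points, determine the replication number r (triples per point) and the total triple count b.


An STS(v) is a 2-(v, 3, 1) BIBD: block size k = 3, λ = 1.
Replication: r(k − 1) = λ(v − 1) ⇒ r·2 = 1767 − 1 = 1766 ⇒ r = 883.
Block count: b = v(v − 1)/6 = 1767·1766/6 = 3120522/6 = 520087.

r = 883, b = 520087.


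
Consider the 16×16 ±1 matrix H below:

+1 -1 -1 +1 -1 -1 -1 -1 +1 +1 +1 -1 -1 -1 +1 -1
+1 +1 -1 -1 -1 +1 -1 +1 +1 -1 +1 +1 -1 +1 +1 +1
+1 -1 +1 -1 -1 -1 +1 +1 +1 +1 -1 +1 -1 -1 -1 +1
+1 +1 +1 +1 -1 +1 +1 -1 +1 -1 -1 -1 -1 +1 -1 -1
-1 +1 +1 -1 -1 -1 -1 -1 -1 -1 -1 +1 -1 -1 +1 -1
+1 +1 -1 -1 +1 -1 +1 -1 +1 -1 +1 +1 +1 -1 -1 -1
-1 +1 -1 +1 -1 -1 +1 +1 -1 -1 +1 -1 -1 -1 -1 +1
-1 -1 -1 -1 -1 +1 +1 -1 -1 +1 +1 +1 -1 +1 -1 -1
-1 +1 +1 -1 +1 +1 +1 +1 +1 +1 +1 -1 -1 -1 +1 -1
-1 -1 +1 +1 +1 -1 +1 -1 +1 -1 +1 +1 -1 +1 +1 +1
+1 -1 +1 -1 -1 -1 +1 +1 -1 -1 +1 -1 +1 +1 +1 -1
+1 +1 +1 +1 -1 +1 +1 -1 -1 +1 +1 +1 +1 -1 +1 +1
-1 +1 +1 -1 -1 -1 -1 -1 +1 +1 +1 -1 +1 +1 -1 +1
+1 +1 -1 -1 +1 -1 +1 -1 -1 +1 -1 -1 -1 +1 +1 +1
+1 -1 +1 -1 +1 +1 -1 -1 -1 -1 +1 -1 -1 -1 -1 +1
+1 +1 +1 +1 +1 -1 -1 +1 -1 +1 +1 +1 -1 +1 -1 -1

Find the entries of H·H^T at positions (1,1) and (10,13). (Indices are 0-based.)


Row 1 of H: [1, 1, -1, -1, -1, 1, -1, 1, 1, -1, 1, 1, -1, 1, 1, 1].
Row 10 of H: [1, -1, 1, -1, -1, -1, 1, 1, -1, -1, 1, -1, 1, 1, 1, -1].
Row 13 of H: [1, 1, -1, -1, 1, -1, 1, -1, -1, 1, -1, -1, -1, 1, 1, 1].
(H·H^T)[1][1] = Σ_j H[1][j]·H[1][j] = (1)² + (1)² + (-1)² + (-1)² + (-1)² + (1)² + (-1)² + (1)² + (1)² + (-1)² + (1)² + (1)² + (-1)² + (1)² + (1)² + (1)² = 1 + 1 + 1 + 1 + 1 + 1 + 1 + 1 + 1 + 1 + 1 + 1 + 1 + 1 + 1 + 1 = 16.
(H·H^T)[10][13] = Σ_j H[10][j]·H[13][j] = (1)·(1) + (-1)·(1) + (1)·(-1) + (-1)·(-1) + (-1)·(1) + (-1)·(-1) + (1)·(1) + (1)·(-1) + (-1)·(-1) + (-1)·(1) + (1)·(-1) + (-1)·(-1) + (1)·(-1) + (1)·(1) + (1)·(1) + (-1)·(1) = 1 + -1 + -1 + 1 + -1 + 1 + 1 + -1 + 1 + -1 + -1 + 1 + -1 + 1 + 1 + -1 = 0.
So rows 10 and 13 are orthogonal; the diagonal entry equals n = 16.

(1,1) entry = 16; (10,13) entry = 0.


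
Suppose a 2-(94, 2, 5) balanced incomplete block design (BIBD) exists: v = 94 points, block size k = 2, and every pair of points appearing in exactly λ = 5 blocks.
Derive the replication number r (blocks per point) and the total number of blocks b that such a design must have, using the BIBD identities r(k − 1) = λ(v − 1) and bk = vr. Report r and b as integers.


Any 2-(v, k, λ) BIBD satisfies two necessary conditions:
  (i)  Each point sits in r blocks, and counting incidences through any fixed point gives r(k − 1) = λ(v − 1), so r = λ(v − 1)/(k − 1).
  (ii) Total incidences bk = vr, so b = vr/k.
Step 1: r = λ(v − 1)/(k − 1) = 5·(94 − 1)/(2 − 1) = 5·93/1 = 465/1 = 465.
Step 2: b = vr/k = 94·465/2 = 43710/2 = 21855.
Check integrality: r = 465 ∈ Z ✓, b = 21855 ∈ Z ✓.
(These identities are necessary conditions: they determine r and b for any design with these parameters, but do not by themselves prove that one exists.)

r = 465, b = 21855.


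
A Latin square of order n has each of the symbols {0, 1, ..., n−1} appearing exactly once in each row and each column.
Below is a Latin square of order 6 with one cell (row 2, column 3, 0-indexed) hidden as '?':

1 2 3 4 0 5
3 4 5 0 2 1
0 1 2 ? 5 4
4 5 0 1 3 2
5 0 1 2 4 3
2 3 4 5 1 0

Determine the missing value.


Row 2 contains symbols [0, 1, 2, 4, 5] — missing [3].
Column 3 contains symbols [0, 1, 2, 4, 5] — missing [3].
The missing symbol must appear in both missing sets; intersection = [3].
Therefore the hidden value is 3.

Missing value = 3.


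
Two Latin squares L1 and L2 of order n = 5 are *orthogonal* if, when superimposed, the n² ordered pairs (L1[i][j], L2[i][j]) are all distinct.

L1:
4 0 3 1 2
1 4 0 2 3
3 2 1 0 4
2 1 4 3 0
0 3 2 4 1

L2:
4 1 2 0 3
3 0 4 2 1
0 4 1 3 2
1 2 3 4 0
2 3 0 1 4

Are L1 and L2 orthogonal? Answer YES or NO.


Form the n² = 25 superimposed pairs (L1[i][j], L2[i][j]), row by row (rows and columns indexed from 0):
row 0: (4,4) (0,1) (3,2) (1,0) (2,3)
row 1: (1,3) (4,0) (0,4) (2,2) (3,1)
row 2: (3,0) (2,4) (1,1) (0,3) (4,2)
row 3: (2,1) (1,2) (4,3) (3,4) (0,0)
row 4: (0,2) (3,3) (2,0) (4,1) (1,4)
Orthogonality requires all 25 pairs distinct.
Check by first coordinate: for each symbol s of L1, list the L2 entries in the n cells where L1 = s; they must all differ.
  L1 = 0: L2 entries (in reading order) 1, 4, 3, 0, 2 — all 5 distinct ✓
  L1 = 1: L2 entries (in reading order) 0, 3, 1, 2, 4 — all 5 distinct ✓
  L1 = 2: L2 entries (in reading order) 3, 2, 4, 1, 0 — all 5 distinct ✓
  L1 = 3: L2 entries (in reading order) 2, 1, 0, 4, 3 — all 5 distinct ✓
  L1 = 4: L2 entries (in reading order) 4, 0, 2, 3, 1 — all 5 distinct ✓
Every symbol of L1 meets every symbol of L2 exactly once, so all 25 pairs are distinct (25 of 25).
Conclusion: YES.

YES


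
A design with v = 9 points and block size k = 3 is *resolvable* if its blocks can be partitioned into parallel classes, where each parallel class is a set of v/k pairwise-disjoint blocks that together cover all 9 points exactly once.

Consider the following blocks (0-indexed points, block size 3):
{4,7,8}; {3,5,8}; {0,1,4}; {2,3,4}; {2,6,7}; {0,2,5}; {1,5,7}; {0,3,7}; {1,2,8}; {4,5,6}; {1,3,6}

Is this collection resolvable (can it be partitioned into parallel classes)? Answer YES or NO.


v = 9, block size k = 3, number of blocks = 11.
For resolvability, blocks must partition into parallel classes of size v/k = 3.
Total blocks must therefore be a multiple of 3: 11 = 3·3 + 2 ⇒ not divisible ✗.
Resolvable? NO.

NO
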